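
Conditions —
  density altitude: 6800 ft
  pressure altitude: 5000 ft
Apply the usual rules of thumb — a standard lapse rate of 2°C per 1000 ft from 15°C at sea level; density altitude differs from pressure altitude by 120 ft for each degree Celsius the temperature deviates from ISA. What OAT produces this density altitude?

20°C

Density altitude − pressure altitude = 6800 − 5000 = +1800 ft.
At 120 ft/°C that is an ISA deviation of 1800/120 = +15°C.
ISA temperature at 5000 ft = 15 − 2 × (5000/1000) = 5°C.
OAT = ISA + deviation = 5 + (+15) = 20°C.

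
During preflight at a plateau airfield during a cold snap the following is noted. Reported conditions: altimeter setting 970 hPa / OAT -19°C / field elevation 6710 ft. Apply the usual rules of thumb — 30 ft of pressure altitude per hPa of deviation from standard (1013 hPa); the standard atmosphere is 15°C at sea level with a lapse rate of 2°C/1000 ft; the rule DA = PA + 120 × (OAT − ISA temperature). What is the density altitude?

Pressure altitude = 6710 + (1013 − 970) × 30 = 6710 + (+1290) = 8000 ft.
ISA temperature at 8000 ft = 15 − 2 × (8000/1000) = -1°C.
ISA deviation = -19 − (-1) = -18°C.
Density altitude = 8000 + 120 × (-18) = 5840 ft.

5840 ft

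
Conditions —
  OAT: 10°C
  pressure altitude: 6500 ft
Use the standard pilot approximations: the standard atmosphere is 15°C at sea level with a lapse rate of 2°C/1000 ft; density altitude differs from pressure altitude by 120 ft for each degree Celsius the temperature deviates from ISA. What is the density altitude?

7460 ft

ISA temperature at 6500 ft = 15 − 2 × (6500/1000) = 2°C.
ISA deviation = 10 − 2 = +8°C.
Density altitude = 6500 + 120 × (8) = 6500 + (+960) = 7460 ft.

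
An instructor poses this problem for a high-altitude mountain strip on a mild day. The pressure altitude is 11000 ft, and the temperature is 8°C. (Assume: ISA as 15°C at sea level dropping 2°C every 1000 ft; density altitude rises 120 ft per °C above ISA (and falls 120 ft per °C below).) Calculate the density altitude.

12800 ft

ISA temperature at 11000 ft = 15 − 2 × (11000/1000) = -7°C.
ISA deviation = 8 − (-7) = +15°C.
Density altitude = 11000 + 120 × (15) = 11000 + (+1800) = 12800 ft.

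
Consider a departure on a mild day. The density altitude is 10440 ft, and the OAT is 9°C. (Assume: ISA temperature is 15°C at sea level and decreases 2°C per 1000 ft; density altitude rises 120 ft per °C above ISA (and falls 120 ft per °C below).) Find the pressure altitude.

9000 ft

DA = PA + 120 × (OAT − (15 − 2·PA/1000)) = PA + 120·OAT − 1800 + 0.24·PA = 1.24·PA + 120·OAT − 1800.
So 1.24·PA = 10440 − 120 × 9 + 1800 = 11160.
PA = 11160 / 1.24 = 9000 ft.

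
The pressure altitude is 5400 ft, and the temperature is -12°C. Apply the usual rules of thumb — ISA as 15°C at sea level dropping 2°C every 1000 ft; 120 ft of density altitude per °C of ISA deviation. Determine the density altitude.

ISA temperature at 5400 ft = 15 − 2 × (5400/1000) = 4.2°C.
ISA deviation = -12 − 4.2 = -16.2°C.
Density altitude = 5400 + 120 × (-16.2) = 5400 + (-1944) = 3456 ft.

3456 ft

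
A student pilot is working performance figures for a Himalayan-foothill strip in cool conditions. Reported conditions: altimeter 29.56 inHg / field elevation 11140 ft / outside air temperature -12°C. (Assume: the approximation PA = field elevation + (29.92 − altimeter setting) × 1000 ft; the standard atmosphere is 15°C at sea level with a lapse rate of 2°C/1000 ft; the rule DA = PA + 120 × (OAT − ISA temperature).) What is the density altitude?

Pressure altitude = 11140 + (29.92 − 29.56) × 1000 = 11140 + (+360) = 11500 ft.
ISA temperature at 11500 ft = 15 − 2 × (11500/1000) = -8°C.
ISA deviation = -12 − (-8) = -4°C.
Density altitude = 11500 + 120 × (-4) = 11020 ft.

11020 ft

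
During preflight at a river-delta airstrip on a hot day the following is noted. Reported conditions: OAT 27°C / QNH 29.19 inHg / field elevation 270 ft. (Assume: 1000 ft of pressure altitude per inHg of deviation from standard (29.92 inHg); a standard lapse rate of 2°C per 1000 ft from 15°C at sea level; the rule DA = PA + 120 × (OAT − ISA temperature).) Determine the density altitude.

Pressure altitude = 270 + (29.92 − 29.19) × 1000 = 270 + (+730) = 1000 ft.
ISA temperature at 1000 ft = 15 − 2 × (1000/1000) = 13°C.
ISA deviation = 27 − 13 = +14°C.
Density altitude = 1000 + 120 × (14) = 2680 ft.

2680 ft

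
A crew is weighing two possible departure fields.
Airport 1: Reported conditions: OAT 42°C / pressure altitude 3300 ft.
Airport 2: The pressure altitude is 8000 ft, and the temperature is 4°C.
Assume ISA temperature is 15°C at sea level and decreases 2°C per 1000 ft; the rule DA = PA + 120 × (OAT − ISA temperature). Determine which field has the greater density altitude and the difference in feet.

Airport 2 by 1268 ft

Airport 1: ISA temp = 8.4°C, deviation +33.6°C, DA = 3300 + 120 × 33.6 = 7332 ft.
Airport 2: ISA temp = -1°C, deviation +5°C, DA = 8000 + 120 × 5 = 8600 ft.
Airport 2 is higher by 8600 − 7332 = 1268 ft.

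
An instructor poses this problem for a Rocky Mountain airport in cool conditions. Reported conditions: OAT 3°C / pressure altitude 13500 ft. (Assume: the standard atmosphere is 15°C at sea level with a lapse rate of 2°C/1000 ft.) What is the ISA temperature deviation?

ISA temperature at 13500 ft = 15 − 2 × (13500/1000) = -12°C.
Deviation = OAT − ISA = 3 − (-12) = +15°C.

ISA+15°C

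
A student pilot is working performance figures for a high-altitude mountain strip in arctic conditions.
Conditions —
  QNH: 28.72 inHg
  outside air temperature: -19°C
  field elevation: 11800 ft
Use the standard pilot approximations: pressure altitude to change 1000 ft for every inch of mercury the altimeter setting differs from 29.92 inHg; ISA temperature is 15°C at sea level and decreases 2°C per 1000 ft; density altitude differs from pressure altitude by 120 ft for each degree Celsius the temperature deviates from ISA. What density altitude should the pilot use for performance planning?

12040 ft

Pressure altitude = 11800 + (29.92 − 28.72) × 1000 = 11800 + (+1200) = 13000 ft.
ISA temperature at 13000 ft = 15 − 2 × (13000/1000) = -11°C.
ISA deviation = -19 − (-11) = -8°C.
Density altitude = 13000 + 120 × (-8) = 12040 ft.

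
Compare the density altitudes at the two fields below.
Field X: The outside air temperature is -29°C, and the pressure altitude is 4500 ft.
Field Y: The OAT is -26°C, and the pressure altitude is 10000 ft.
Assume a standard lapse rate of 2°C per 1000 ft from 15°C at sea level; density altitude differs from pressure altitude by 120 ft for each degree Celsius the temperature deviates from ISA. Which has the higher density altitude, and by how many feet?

Field Y by 7180 ft

Field X: ISA temp = 6°C, deviation -35°C, DA = 4500 + 120 × (-35) = 300 ft.
Field Y: ISA temp = -5°C, deviation -21°C, DA = 10000 + 120 × (-21) = 7480 ft.
Field Y is higher by 7480 − 300 = 7180 ft.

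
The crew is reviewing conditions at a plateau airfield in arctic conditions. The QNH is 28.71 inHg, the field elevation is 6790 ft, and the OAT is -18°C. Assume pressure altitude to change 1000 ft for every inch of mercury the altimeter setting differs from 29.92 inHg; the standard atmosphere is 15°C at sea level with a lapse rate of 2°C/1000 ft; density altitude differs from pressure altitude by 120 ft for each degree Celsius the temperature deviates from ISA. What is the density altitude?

5960 ft

Pressure altitude = 6790 + (29.92 − 28.71) × 1000 = 6790 + (+1210) = 8000 ft.
ISA temperature at 8000 ft = 15 − 2 × (8000/1000) = -1°C.
ISA deviation = -18 − (-1) = -17°C.
Density altitude = 8000 + 120 × (-17) = 5960 ft.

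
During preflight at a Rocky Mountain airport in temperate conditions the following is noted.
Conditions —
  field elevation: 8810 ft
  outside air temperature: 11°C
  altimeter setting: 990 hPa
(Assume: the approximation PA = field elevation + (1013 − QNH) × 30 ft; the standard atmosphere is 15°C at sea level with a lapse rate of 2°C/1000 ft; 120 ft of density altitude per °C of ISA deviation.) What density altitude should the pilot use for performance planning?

Pressure altitude = 8810 + (1013 − 990) × 30 = 8810 + (+690) = 9500 ft.
ISA temperature at 9500 ft = 15 − 2 × (9500/1000) = -4°C.
ISA deviation = 11 − (-4) = +15°C.
Density altitude = 9500 + 120 × (15) = 11300 ft.

11300 ft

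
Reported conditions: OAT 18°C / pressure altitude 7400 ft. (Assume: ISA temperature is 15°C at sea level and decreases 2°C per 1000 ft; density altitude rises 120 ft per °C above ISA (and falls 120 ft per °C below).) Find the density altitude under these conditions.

ISA temperature at 7400 ft = 15 − 2 × (7400/1000) = 0.2°C.
ISA deviation = 18 − 0.2 = +17.8°C.
Density altitude = 7400 + 120 × (17.8) = 7400 + (+2136) = 9536 ft.

9536 ft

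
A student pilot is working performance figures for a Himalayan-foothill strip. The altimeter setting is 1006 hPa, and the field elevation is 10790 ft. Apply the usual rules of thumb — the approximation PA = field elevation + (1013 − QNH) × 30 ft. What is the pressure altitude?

Pressure correction = (1013 − 1006) × 30 = +210 ft.
Pressure altitude = 10790 + (+210) = 11000 ft.

11000 ft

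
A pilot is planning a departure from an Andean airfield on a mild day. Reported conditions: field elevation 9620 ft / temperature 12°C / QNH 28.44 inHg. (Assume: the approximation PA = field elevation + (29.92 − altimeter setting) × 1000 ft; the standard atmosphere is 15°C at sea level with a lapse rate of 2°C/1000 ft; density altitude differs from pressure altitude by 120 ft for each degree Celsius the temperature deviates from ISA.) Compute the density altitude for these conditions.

13404 ft

Pressure altitude = 9620 + (29.92 − 28.44) × 1000 = 9620 + (+1480) = 11100 ft.
ISA temperature at 11100 ft = 15 − 2 × (11100/1000) = -7.2°C.
ISA deviation = 12 − (-7.2) = +19.2°C.
Density altitude = 11100 + 120 × (19.2) = 13404 ft.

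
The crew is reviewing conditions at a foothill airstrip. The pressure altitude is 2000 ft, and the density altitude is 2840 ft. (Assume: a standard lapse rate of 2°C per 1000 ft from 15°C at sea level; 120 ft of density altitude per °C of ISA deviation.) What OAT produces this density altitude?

18°C

Density altitude − pressure altitude = 2840 − 2000 = +840 ft.
At 120 ft/°C that is an ISA deviation of 840/120 = +7°C.
ISA temperature at 2000 ft = 15 − 2 × (2000/1000) = 11°C.
OAT = ISA + deviation = 11 + (+7) = 18°C.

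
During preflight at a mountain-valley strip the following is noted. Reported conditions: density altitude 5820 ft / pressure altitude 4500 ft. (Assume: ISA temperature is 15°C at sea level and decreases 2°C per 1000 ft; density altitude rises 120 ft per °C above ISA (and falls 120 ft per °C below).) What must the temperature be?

Density altitude − pressure altitude = 5820 − 4500 = +1320 ft.
At 120 ft/°C that is an ISA deviation of 1320/120 = +11°C.
ISA temperature at 4500 ft = 15 − 2 × (4500/1000) = 6°C.
OAT = ISA + deviation = 6 + (+11) = 17°C.

17°C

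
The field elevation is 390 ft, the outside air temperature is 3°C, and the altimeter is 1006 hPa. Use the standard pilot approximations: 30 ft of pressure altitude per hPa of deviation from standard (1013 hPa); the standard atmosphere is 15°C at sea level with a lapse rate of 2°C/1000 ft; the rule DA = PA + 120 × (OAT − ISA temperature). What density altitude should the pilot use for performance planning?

-696 ft

Pressure altitude = 390 + (1013 − 1006) × 30 = 390 + (+210) = 600 ft.
ISA temperature at 600 ft = 15 − 2 × (600/1000) = 13.8°C.
ISA deviation = 3 − 13.8 = -10.8°C.
Density altitude = 600 + 120 × (-10.8) = -696 ft.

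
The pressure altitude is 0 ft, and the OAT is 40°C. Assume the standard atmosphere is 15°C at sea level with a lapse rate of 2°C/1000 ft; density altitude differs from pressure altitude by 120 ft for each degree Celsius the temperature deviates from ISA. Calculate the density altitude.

3000 ft

ISA temperature at 0 ft = 15 − 2 × (0/1000) = 15°C.
ISA deviation = 40 − 15 = +25°C.
Density altitude = 0 + 120 × (25) = 0 + (+3000) = 3000 ft.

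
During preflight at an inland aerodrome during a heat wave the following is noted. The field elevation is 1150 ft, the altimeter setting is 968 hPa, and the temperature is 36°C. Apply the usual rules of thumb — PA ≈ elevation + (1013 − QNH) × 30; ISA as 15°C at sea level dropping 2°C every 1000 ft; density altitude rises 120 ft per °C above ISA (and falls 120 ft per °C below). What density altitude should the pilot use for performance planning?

Pressure altitude = 1150 + (1013 − 968) × 30 = 1150 + (+1350) = 2500 ft.
ISA temperature at 2500 ft = 15 − 2 × (2500/1000) = 10°C.
ISA deviation = 36 − 10 = +26°C.
Density altitude = 2500 + 120 × (26) = 5620 ft.

5620 ft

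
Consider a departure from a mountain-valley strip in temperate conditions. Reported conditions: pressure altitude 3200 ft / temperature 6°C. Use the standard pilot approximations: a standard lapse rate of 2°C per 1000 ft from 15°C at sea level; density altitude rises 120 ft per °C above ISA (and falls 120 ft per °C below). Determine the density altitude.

ISA temperature at 3200 ft = 15 − 2 × (3200/1000) = 8.6°C.
ISA deviation = 6 − 8.6 = -2.6°C.
Density altitude = 3200 + 120 × (-2.6) = 3200 + (-312) = 2888 ft.

2888 ft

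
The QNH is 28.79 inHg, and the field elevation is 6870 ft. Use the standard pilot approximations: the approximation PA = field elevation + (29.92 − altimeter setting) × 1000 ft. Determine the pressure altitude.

8000 ft

Pressure correction = (29.92 − 28.79) × 1000 = +1130 ft.
Pressure altitude = 6870 + (+1130) = 8000 ft.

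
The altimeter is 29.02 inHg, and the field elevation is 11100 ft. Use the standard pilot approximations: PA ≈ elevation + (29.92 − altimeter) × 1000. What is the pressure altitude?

Pressure correction = (29.92 − 29.02) × 1000 = +900 ft.
Pressure altitude = 11100 + (+900) = 12000 ft.

12000 ft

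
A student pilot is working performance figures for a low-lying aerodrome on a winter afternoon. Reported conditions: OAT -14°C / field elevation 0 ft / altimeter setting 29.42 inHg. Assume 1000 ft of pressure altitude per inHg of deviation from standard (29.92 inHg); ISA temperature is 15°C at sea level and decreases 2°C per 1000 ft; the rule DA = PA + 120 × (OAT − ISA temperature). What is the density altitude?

Pressure altitude = 0 + (29.92 − 29.42) × 1000 = 0 + (+500) = 500 ft.
ISA temperature at 500 ft = 15 − 2 × (500/1000) = 14°C.
ISA deviation = -14 − 14 = -28°C.
Density altitude = 500 + 120 × (-28) = -2860 ft.

-2860 ft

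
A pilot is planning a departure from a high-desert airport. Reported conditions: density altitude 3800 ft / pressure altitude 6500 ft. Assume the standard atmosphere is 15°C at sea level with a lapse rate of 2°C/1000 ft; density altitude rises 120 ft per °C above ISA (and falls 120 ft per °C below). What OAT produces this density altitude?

Density altitude − pressure altitude = 3800 − 6500 = -2700 ft.
At 120 ft/°C that is an ISA deviation of -2700/120 = -22.5°C.
ISA temperature at 6500 ft = 15 − 2 × (6500/1000) = 2°C.
OAT = ISA + deviation = 2 + (-22.5) = -20.5°C.

-20.5°C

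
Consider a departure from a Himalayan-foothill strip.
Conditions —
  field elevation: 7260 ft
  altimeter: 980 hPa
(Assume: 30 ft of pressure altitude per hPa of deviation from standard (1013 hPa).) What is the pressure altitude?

Pressure correction = (1013 − 980) × 30 = +990 ft.
Pressure altitude = 7260 + (+990) = 8250 ft.

8250 ft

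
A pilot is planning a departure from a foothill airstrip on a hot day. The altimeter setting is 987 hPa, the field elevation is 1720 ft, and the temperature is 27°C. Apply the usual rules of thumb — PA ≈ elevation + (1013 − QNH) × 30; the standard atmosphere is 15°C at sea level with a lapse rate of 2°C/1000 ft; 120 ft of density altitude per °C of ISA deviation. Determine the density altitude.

4540 ft

Pressure altitude = 1720 + (1013 − 987) × 30 = 1720 + (+780) = 2500 ft.
ISA temperature at 2500 ft = 15 − 2 × (2500/1000) = 10°C.
ISA deviation = 27 − 10 = +17°C.
Density altitude = 2500 + 120 × (17) = 4540 ft.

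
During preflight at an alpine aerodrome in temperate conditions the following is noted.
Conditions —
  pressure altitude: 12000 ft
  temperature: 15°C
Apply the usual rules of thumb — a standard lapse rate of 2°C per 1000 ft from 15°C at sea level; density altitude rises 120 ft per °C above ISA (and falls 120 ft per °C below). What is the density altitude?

14880 ft

ISA temperature at 12000 ft = 15 − 2 × (12000/1000) = -9°C.
ISA deviation = 15 − (-9) = +24°C.
Density altitude = 12000 + 120 × (24) = 12000 + (+2880) = 14880 ft.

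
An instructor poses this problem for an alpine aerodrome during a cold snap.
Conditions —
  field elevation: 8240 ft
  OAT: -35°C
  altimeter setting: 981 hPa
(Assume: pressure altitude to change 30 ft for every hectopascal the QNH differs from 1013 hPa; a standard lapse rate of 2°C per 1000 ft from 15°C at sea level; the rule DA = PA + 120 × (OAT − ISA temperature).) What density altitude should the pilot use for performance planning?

Pressure altitude = 8240 + (1013 − 981) × 30 = 8240 + (+960) = 9200 ft.
ISA temperature at 9200 ft = 15 − 2 × (9200/1000) = -3.4°C.
ISA deviation = -35 − (-3.4) = -31.6°C.
Density altitude = 9200 + 120 × (-31.6) = 5408 ft.

5408 ft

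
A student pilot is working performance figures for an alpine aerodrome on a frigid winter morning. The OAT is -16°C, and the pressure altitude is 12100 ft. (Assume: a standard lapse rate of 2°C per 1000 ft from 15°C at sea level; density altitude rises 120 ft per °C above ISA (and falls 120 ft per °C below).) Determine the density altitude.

11284 ft

ISA temperature at 12100 ft = 15 − 2 × (12100/1000) = -9.2°C.
ISA deviation = -16 − (-9.2) = -6.8°C.
Density altitude = 12100 + 120 × (-6.8) = 12100 + (-816) = 11284 ft.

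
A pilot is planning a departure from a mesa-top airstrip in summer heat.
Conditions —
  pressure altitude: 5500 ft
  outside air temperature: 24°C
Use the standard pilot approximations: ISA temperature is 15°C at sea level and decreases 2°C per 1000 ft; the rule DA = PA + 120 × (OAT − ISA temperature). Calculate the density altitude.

7900 ft

ISA temperature at 5500 ft = 15 − 2 × (5500/1000) = 4°C.
ISA deviation = 24 − 4 = +20°C.
Density altitude = 5500 + 120 × (20) = 5500 + (+2400) = 7900 ft.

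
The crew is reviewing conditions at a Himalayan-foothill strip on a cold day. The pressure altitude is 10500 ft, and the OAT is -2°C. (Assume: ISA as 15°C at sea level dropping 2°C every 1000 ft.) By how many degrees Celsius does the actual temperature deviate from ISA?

ISA+4°C

ISA temperature at 10500 ft = 15 − 2 × (10500/1000) = -6°C.
Deviation = OAT − ISA = -2 − (-6) = +4°C.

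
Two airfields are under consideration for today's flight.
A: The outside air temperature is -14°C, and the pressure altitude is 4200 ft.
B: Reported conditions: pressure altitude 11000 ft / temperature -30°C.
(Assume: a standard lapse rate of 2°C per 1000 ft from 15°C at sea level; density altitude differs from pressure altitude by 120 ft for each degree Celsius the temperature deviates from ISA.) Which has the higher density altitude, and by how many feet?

B by 6512 ft

A: ISA temp = 6.6°C, deviation -20.6°C, DA = 4200 + 120 × (-20.6) = 1728 ft.
B: ISA temp = -7°C, deviation -23°C, DA = 11000 + 120 × (-23) = 8240 ft.
B is higher by 8240 − 1728 = 6512 ft.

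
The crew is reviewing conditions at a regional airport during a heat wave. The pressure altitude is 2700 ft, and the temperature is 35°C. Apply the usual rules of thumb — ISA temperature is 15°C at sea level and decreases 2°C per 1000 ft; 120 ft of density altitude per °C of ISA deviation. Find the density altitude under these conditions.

ISA temperature at 2700 ft = 15 − 2 × (2700/1000) = 9.6°C.
ISA deviation = 35 − 9.6 = +25.4°C.
Density altitude = 2700 + 120 × (25.4) = 2700 + (+3048) = 5748 ft.

5748 ft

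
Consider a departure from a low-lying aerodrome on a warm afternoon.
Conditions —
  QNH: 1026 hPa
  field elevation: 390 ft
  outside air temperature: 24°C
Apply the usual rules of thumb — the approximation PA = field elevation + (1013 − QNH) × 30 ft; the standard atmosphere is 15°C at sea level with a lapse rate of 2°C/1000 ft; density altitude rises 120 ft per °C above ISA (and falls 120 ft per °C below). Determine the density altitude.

Pressure altitude = 390 + (1013 − 1026) × 30 = 390 + (-390) = 0 ft.
ISA temperature at 0 ft = 15 − 2 × (0/1000) = 15°C.
ISA deviation = 24 − 15 = +9°C.
Density altitude = 0 + 120 × (9) = 1080 ft.

1080 ft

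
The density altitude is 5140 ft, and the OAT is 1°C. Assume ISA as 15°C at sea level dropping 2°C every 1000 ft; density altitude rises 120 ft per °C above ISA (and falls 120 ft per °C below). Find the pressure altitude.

DA = PA + 120 × (OAT − (15 − 2·PA/1000)) = PA + 120·OAT − 1800 + 0.24·PA = 1.24·PA + 120·OAT − 1800.
So 1.24·PA = 5140 − 120 × 1 + 1800 = 6820.
PA = 6820 / 1.24 = 5500 ft.

5500 ft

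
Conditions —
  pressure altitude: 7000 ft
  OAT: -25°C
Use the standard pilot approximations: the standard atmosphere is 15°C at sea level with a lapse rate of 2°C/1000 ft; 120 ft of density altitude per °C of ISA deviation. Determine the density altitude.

3880 ft

ISA temperature at 7000 ft = 15 − 2 × (7000/1000) = 1°C.
ISA deviation = -25 − 1 = -26°C.
Density altitude = 7000 + 120 × (-26) = 7000 + (-3120) = 3880 ft.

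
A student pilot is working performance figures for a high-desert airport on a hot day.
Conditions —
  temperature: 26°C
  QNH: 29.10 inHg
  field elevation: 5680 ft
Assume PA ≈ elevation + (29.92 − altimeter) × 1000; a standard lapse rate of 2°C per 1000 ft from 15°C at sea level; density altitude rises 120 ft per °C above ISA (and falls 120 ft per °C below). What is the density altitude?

Pressure altitude = 5680 + (29.92 − 29.10) × 1000 = 5680 + (+820) = 6500 ft.
ISA temperature at 6500 ft = 15 − 2 × (6500/1000) = 2°C.
ISA deviation = 26 − 2 = +24°C.
Density altitude = 6500 + 120 × (24) = 9380 ft.

9380 ft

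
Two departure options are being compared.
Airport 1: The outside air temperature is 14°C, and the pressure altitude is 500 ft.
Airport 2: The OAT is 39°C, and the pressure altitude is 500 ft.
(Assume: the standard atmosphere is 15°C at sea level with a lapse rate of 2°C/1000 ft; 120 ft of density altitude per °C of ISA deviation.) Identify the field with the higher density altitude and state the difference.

Airport 1: ISA temp = 14°C, deviation 0°C, DA = 500 + 120 × 0 = 500 ft.
Airport 2: ISA temp = 14°C, deviation +25°C, DA = 500 + 120 × 25 = 3500 ft.
Airport 2 is higher by 3500 − 500 = 3000 ft.

Airport 2 by 3000 ft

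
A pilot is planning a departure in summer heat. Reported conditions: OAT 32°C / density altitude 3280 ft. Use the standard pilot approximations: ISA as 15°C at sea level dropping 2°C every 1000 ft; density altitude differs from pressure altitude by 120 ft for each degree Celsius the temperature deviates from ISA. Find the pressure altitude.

DA = PA + 120 × (OAT − (15 − 2·PA/1000)) = PA + 120·OAT − 1800 + 0.24·PA = 1.24·PA + 120·OAT − 1800.
So 1.24·PA = 3280 − 120 × 32 + 1800 = 1240.
PA = 1240 / 1.24 = 1000 ft.

1000 ft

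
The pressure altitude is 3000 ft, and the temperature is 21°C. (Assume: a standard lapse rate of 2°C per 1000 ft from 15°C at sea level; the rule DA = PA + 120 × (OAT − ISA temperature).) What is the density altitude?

4440 ft

ISA temperature at 3000 ft = 15 − 2 × (3000/1000) = 9°C.
ISA deviation = 21 − 9 = +12°C.
Density altitude = 3000 + 120 × (12) = 3000 + (+1440) = 4440 ft.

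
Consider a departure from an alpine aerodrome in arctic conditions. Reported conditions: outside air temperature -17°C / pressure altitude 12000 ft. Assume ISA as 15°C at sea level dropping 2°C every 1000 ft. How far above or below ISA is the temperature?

ISA temperature at 12000 ft = 15 − 2 × (12000/1000) = -9°C.
Deviation = OAT − ISA = -17 − (-9) = -8°C.

ISA-8°C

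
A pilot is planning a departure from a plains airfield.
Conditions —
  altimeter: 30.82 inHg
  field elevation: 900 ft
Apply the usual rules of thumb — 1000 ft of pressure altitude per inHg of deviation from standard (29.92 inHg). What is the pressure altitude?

Pressure correction = (29.92 − 30.82) × 1000 = -900 ft.
Pressure altitude = 900 + (-900) = 0 ft.

0 ft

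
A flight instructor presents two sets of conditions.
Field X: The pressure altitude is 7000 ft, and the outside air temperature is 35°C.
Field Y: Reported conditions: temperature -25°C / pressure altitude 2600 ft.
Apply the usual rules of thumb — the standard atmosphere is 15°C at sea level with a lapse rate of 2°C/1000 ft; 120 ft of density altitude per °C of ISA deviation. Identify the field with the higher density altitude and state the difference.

Field X: ISA temp = 1°C, deviation +34°C, DA = 7000 + 120 × 34 = 11080 ft.
Field Y: ISA temp = 9.8°C, deviation -34.8°C, DA = 2600 + 120 × (-34.8) = -1576 ft.
Field X is higher by 11080 − (-1576) = 12656 ft.

Field X by 12656 ft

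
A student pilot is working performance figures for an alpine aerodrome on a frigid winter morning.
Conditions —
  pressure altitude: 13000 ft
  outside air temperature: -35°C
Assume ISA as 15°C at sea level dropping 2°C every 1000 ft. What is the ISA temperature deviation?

ISA-24°C

ISA temperature at 13000 ft = 15 − 2 × (13000/1000) = -11°C.
Deviation = OAT − ISA = -35 − (-11) = -24°C.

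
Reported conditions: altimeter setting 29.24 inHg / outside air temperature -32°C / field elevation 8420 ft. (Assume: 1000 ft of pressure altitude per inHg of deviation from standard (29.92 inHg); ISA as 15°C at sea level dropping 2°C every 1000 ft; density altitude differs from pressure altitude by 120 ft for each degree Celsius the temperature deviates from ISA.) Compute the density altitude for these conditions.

5644 ft

Pressure altitude = 8420 + (29.92 − 29.24) × 1000 = 8420 + (+680) = 9100 ft.
ISA temperature at 9100 ft = 15 − 2 × (9100/1000) = -3.2°C.
ISA deviation = -32 − (-3.2) = -28.8°C.
Density altitude = 9100 + 120 × (-28.8) = 5644 ft.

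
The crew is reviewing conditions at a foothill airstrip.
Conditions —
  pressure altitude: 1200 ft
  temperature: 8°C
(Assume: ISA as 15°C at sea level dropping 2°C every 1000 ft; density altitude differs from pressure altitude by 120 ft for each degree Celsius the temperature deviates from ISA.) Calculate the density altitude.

648 ft

ISA temperature at 1200 ft = 15 − 2 × (1200/1000) = 12.6°C.
ISA deviation = 8 − 12.6 = -4.6°C.
Density altitude = 1200 + 120 × (-4.6) = 1200 + (-552) = 648 ft.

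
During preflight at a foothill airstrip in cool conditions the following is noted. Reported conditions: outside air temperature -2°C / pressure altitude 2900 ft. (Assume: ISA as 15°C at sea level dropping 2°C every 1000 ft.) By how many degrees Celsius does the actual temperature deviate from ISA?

ISA-11.2°C

ISA temperature at 2900 ft = 15 − 2 × (2900/1000) = 9.2°C.
Deviation = OAT − ISA = -2 − 9.2 = -11.2°C.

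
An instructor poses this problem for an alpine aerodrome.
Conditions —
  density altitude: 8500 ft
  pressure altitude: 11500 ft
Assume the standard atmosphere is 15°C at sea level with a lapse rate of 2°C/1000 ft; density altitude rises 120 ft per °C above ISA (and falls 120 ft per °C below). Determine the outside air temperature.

-33°C

Density altitude − pressure altitude = 8500 − 11500 = -3000 ft.
At 120 ft/°C that is an ISA deviation of -3000/120 = -25°C.
ISA temperature at 11500 ft = 15 − 2 × (11500/1000) = -8°C.
OAT = ISA + deviation = -8 + (-25) = -33°C.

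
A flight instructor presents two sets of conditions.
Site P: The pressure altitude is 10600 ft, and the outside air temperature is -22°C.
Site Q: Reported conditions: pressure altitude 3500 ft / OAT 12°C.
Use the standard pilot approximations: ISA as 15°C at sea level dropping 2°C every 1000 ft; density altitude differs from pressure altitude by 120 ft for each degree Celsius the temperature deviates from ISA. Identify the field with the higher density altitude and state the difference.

Site P by 4724 ft

Site P: ISA temp = -6.2°C, deviation -15.8°C, DA = 10600 + 120 × (-15.8) = 8704 ft.
Site Q: ISA temp = 8°C, deviation +4°C, DA = 3500 + 120 × 4 = 3980 ft.
Site P is higher by 8704 − 3980 = 4724 ft.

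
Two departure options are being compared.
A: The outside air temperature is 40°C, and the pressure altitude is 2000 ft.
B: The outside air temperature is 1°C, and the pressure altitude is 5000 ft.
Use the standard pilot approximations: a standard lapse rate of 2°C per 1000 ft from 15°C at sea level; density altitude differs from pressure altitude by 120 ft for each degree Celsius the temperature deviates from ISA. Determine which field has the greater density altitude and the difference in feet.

A by 960 ft

A: ISA temp = 11°C, deviation +29°C, DA = 2000 + 120 × 29 = 5480 ft.
B: ISA temp = 5°C, deviation -4°C, DA = 5000 + 120 × (-4) = 4520 ft.
A is higher by 5480 − 4520 = 960 ft.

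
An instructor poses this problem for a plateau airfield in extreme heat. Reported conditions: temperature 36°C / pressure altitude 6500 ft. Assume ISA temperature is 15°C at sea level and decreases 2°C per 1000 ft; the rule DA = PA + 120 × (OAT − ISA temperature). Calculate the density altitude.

ISA temperature at 6500 ft = 15 − 2 × (6500/1000) = 2°C.
ISA deviation = 36 − 2 = +34°C.
Density altitude = 6500 + 120 × (34) = 6500 + (+4080) = 10580 ft.

10580 ft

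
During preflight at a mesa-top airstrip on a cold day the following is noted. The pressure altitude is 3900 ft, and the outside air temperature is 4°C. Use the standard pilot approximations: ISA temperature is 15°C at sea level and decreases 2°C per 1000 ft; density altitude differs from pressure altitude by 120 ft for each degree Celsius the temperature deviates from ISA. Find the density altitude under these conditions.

ISA temperature at 3900 ft = 15 − 2 × (3900/1000) = 7.2°C.
ISA deviation = 4 − 7.2 = -3.2°C.
Density altitude = 3900 + 120 × (-3.2) = 3900 + (-384) = 3516 ft.

3516 ft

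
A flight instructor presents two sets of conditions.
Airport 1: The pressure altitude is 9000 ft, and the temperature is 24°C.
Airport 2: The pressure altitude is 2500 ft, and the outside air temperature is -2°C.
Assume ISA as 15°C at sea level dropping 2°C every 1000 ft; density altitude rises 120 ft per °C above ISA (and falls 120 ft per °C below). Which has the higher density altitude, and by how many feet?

Airport 1 by 11180 ft

Airport 1: ISA temp = -3°C, deviation +27°C, DA = 9000 + 120 × 27 = 12240 ft.
Airport 2: ISA temp = 10°C, deviation -12°C, DA = 2500 + 120 × (-12) = 1060 ft.
Airport 1 is higher by 12240 − 1060 = 11180 ft.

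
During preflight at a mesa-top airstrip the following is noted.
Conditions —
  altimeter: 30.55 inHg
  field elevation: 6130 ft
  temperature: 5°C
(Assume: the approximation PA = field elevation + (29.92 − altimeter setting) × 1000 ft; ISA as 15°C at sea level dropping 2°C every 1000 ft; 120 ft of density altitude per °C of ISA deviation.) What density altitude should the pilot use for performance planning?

5620 ft

Pressure altitude = 6130 + (29.92 − 30.55) × 1000 = 6130 + (-630) = 5500 ft.
ISA temperature at 5500 ft = 15 − 2 × (5500/1000) = 4°C.
ISA deviation = 5 − 4 = +1°C.
Density altitude = 5500 + 120 × (1) = 5620 ft.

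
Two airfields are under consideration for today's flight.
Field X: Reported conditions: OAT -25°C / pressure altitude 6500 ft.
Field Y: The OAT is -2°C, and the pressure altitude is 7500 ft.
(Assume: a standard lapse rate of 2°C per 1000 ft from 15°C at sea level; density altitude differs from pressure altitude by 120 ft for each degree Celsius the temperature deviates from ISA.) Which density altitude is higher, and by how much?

Field Y by 4000 ft

Field X: ISA temp = 2°C, deviation -27°C, DA = 6500 + 120 × (-27) = 3260 ft.
Field Y: ISA temp = 0°C, deviation -2°C, DA = 7500 + 120 × (-2) = 7260 ft.
Field Y is higher by 7260 − 3260 = 4000 ft.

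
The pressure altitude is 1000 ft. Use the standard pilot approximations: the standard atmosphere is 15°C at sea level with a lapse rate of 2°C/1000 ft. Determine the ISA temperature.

13°C

ISA temperature = 15 − 2 × (1000/1000) = 15 − 2 = 13°C.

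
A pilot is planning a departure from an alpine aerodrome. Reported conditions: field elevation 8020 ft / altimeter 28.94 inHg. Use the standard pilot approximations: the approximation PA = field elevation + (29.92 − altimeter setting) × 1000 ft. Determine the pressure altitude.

Pressure correction = (29.92 − 28.94) × 1000 = +980 ft.
Pressure altitude = 8020 + (+980) = 9000 ft.

9000 ft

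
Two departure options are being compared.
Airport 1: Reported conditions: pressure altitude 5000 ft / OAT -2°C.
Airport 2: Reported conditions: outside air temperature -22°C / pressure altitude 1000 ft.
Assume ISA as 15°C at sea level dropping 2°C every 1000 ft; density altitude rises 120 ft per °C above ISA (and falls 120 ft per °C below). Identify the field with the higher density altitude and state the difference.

Airport 1: ISA temp = 5°C, deviation -7°C, DA = 5000 + 120 × (-7) = 4160 ft.
Airport 2: ISA temp = 13°C, deviation -35°C, DA = 1000 + 120 × (-35) = -3200 ft.
Airport 1 is higher by 4160 − (-3200) = 7360 ft.

Airport 1 by 7360 ft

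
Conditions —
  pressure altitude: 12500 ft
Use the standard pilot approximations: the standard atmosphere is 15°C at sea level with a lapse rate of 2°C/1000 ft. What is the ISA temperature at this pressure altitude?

ISA temperature = 15 − 2 × (12500/1000) = 15 − 25 = -10°C.

-10°C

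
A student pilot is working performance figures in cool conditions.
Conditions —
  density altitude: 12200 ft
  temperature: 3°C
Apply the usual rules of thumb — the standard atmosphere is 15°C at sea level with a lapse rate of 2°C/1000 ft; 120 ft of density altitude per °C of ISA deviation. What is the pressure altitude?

DA = PA + 120 × (OAT − (15 − 2·PA/1000)) = PA + 120·OAT − 1800 + 0.24·PA = 1.24·PA + 120·OAT − 1800.
So 1.24·PA = 12200 − 120 × 3 + 1800 = 13640.
PA = 13640 / 1.24 = 11000 ft.

11000 ft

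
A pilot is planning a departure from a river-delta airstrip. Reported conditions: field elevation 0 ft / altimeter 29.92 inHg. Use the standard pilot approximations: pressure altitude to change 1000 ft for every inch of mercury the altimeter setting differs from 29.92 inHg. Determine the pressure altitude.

Pressure correction = (29.92 − 29.92) × 1000 = 0 ft.
Pressure altitude = 0 + (0) = 0 ft.

0 ft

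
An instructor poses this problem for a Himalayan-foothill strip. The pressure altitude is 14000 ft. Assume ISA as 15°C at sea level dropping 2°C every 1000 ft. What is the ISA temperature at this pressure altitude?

-13°C

ISA temperature = 15 − 2 × (14000/1000) = 15 − 28 = -13°C.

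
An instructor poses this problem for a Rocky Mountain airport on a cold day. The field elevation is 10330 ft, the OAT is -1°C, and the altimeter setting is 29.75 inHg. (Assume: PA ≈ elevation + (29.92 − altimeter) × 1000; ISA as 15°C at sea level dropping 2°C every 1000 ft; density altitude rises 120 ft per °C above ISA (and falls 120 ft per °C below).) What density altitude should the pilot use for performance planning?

Pressure altitude = 10330 + (29.92 − 29.75) × 1000 = 10330 + (+170) = 10500 ft.
ISA temperature at 10500 ft = 15 − 2 × (10500/1000) = -6°C.
ISA deviation = -1 − (-6) = +5°C.
Density altitude = 10500 + 120 × (5) = 11100 ft.

11100 ft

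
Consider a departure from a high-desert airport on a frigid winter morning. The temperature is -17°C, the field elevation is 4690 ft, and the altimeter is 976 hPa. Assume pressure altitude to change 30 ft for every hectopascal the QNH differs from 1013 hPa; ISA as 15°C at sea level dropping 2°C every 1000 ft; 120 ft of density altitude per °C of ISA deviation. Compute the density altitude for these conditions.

3352 ft

Pressure altitude = 4690 + (1013 − 976) × 30 = 4690 + (+1110) = 5800 ft.
ISA temperature at 5800 ft = 15 − 2 × (5800/1000) = 3.4°C.
ISA deviation = -17 − 3.4 = -20.4°C.
Density altitude = 5800 + 120 × (-20.4) = 3352 ft.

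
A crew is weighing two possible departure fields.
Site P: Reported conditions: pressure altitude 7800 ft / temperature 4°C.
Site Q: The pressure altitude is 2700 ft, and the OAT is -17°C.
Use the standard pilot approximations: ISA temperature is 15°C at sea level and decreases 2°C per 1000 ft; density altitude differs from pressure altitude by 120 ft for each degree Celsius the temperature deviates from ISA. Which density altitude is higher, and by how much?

Site P by 8844 ft

Site P: ISA temp = -0.6°C, deviation +4.6°C, DA = 7800 + 120 × 4.6 = 8352 ft.
Site Q: ISA temp = 9.6°C, deviation -26.6°C, DA = 2700 + 120 × (-26.6) = -492 ft.
Site P is higher by 8352 − (-492) = 8844 ft.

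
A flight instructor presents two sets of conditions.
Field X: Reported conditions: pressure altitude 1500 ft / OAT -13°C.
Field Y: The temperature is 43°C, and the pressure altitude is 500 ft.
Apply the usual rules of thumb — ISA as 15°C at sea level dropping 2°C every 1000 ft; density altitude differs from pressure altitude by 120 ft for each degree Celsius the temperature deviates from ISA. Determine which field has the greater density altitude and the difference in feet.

Field X: ISA temp = 12°C, deviation -25°C, DA = 1500 + 120 × (-25) = -1500 ft.
Field Y: ISA temp = 14°C, deviation +29°C, DA = 500 + 120 × 29 = 3980 ft.
Field Y is higher by 3980 − (-1500) = 5480 ft.

Field Y by 5480 ft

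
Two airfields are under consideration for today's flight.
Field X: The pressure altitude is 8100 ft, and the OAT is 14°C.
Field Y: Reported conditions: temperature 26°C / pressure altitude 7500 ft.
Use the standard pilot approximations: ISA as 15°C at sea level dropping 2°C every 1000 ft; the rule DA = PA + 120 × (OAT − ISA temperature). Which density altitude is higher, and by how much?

Field Y by 696 ft

Field X: ISA temp = -1.2°C, deviation +15.2°C, DA = 8100 + 120 × 15.2 = 9924 ft.
Field Y: ISA temp = 0°C, deviation +26°C, DA = 7500 + 120 × 26 = 10620 ft.
Field Y is higher by 10620 − 9924 = 696 ft.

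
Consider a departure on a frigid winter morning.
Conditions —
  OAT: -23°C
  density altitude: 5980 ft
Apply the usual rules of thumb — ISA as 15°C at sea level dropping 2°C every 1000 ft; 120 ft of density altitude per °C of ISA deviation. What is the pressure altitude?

DA = PA + 120 × (OAT − (15 − 2·PA/1000)) = PA + 120·OAT − 1800 + 0.24·PA = 1.24·PA + 120·OAT − 1800.
So 1.24·PA = 5980 − 120 × (-23) + 1800 = 10540.
PA = 10540 / 1.24 = 8500 ft.

8500 ft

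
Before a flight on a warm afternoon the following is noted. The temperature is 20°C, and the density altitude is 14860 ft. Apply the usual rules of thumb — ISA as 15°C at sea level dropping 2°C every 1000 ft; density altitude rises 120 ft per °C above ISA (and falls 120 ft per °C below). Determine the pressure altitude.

DA = PA + 120 × (OAT − (15 − 2·PA/1000)) = PA + 120·OAT − 1800 + 0.24·PA = 1.24·PA + 120·OAT − 1800.
So 1.24·PA = 14860 − 120 × 20 + 1800 = 14260.
PA = 14260 / 1.24 = 11500 ft.

11500 ft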